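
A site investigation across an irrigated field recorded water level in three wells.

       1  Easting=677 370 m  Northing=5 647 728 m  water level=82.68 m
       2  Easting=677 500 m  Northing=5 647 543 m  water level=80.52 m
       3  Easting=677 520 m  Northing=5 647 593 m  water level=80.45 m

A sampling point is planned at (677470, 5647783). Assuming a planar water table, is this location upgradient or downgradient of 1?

Three-point gradient (reference 1): Δ to 2 = (130, -185, -2.16), Δ to 3 = (150, -135, -2.23).
∂h/∂x = -0.01186, ∂h/∂y = +0.003343 (det = 10200).
Head at (677470, 5647783) = 82.68 + (-0.01186)·(100) + (+0.003343)·(55) = 81.68 m.
That is lower than the 82.68 m at 1, so the point is downgradient.

downgradient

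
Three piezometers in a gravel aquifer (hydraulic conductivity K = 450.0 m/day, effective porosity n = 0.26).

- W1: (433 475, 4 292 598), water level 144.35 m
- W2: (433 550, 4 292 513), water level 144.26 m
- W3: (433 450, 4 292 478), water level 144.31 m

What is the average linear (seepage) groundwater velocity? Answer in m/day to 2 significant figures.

1.4 m/day

Taking W1 as reference: W2−W1 = (75, -85, -0.09); W3−W1 = (-25, -120, -0.04).
Solve a·Δx + b·Δy = Δh: det = 75·(-120) − (-25)·(-85) = -11125.
∂h/∂x = [(-0.09)·(-120) − (-0.04)·(-85)] / -11125 = -0.0006652
∂h/∂y = [75·(-0.04) − (-25)·(-0.09)] / -11125 = +0.0004719
|∇h| = √(-0.0006652² + 0.0004719²) = 0.0008156
Seepage velocity v = K·i/n = 450.0 × 0.0008156 / 0.26 = 1.412 m/day.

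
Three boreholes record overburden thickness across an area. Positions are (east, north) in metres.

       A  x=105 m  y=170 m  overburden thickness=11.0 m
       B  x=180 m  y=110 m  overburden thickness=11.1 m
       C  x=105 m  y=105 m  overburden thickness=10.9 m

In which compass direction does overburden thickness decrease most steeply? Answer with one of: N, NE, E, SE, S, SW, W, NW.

SW

With d = a·x + b·y + c and A as origin, the differences give:
  75·a + (-60)·b = +0.1
  0·a + (-65)·b = -0.1
Eliminate b (×(-65) and ×(-60), subtract): -4875·a = -12.50 → a = ∂d/∂x = +0.002564
Back-substitute: b = ∂d/∂y = +0.001538.
Steepest decrease is along −∇f = (-0.002564 E, -0.001538 N) → southwest.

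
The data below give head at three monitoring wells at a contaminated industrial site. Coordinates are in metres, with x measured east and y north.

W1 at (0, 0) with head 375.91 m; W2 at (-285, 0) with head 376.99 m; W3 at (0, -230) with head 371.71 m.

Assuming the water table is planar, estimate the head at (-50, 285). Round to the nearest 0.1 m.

∂h/∂x = (376.99 − 375.91) / (-285 − 0) = -0.003789
∂h/∂y = (371.71 − 375.91) / (-230 − 0) = +0.01826
h(-50, 285) = 375.91 + (-0.003789)·(-50) + (+0.01826)·(285) = 375.91 +0.189 +5.204 = 381.304 m.

381.3 m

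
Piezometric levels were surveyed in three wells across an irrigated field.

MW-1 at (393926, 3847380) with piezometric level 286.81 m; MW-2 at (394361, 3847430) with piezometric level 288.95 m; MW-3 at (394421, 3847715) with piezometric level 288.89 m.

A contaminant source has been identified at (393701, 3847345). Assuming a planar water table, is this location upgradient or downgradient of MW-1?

With h = a·x + b·y + c and MW-1 as origin, the differences give:
  435·a + 50·b = +2.14
  495·a + 335·b = +2.08
Eliminate b (×335 and ×50, subtract): 120975·a = 612.900 → a = ∂h/∂x = +0.005066
Back-substitute: b = ∂h/∂y = -0.001277.
Head at (393701, 3847345) = 286.81 + (+0.005066)·(-225) + (-0.001277)·(-35) = 285.71 m.
That is lower than the 286.81 m at MW-1, so the point is downgradient.

downgradient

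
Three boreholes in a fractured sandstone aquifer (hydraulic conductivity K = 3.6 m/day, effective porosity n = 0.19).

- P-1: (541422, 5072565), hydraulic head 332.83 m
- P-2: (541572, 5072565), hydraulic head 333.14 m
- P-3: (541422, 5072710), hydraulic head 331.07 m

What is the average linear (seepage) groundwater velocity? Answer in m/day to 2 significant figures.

0.23 m/day

∂h/∂x = (333.14 − 332.83) / (541572 − 541422) = +0.002067
∂h/∂y = (331.07 − 332.83) / (5072710 − 5072565) = -0.01214
|∇h| = √(0.002067² + -0.01214²) = 0.01231
Seepage velocity v = K·i/n = 3.6 × 0.01231 / 0.19 = 0.2332 m/day.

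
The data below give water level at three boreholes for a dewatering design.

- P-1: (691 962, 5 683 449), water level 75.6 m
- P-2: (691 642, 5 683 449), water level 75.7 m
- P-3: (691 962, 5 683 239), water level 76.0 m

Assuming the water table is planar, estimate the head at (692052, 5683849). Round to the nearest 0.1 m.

∂h/∂x = (75.7 − 75.6) / (691642 − 691962) = -0.0003125
∂h/∂y = (76.0 − 75.6) / (5683239 − 5683449) = -0.001905
h(692052, 5683849) = 75.6 + (-0.0003125)·(90) + (-0.001905)·(400) = 75.6 -0.028 -0.762 = 74.810 m.

74.8 m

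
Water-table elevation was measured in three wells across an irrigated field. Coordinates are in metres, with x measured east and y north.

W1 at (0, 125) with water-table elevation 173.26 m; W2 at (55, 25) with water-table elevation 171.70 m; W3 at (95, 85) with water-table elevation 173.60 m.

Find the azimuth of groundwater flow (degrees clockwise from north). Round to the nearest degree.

210°

With h = a·x + b·y + c and W1 as origin, the differences give:
  55·a + (-100)·b = -1.56
  95·a + (-40)·b = +0.34
Eliminate b (×(-40) and ×(-100), subtract): 7300·a = 96.400 → a = ∂h/∂x = +0.01321
Back-substitute: b = ∂h/∂y = +0.02286.
Flow direction (−∇h) has components (-0.01321 E, -0.02286 N).
Azimuth = atan2(E, N) = atan2(-0.01321, -0.02286) = 210.0° ≈ 210°.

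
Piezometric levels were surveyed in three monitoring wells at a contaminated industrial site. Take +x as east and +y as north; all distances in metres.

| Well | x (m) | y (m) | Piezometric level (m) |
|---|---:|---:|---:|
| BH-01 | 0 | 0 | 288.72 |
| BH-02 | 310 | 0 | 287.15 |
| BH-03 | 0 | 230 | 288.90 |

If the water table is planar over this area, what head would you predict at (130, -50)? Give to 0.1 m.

∂h/∂x = (287.15 − 288.72) / (310 − 0) = -0.005065
∂h/∂y = (288.90 − 288.72) / (230 − 0) = +0.0007826
h(130, -50) = 288.72 + (-0.005065)·(130) + (+0.0007826)·(-50) = 288.72 -0.658 -0.039 = 288.022 m.

288.0 m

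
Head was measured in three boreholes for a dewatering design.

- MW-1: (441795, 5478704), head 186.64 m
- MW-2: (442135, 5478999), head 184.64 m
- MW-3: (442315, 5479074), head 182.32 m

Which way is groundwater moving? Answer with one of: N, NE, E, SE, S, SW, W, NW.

SE

With h = a·x + b·y + c and MW-1 as origin, the differences give:
  340·a + 295·b = -2.00
  520·a + 370·b = -4.32
Eliminate b (×370 and ×295, subtract): -27600·a = 534.400 → a = ∂h/∂x = -0.01936
Back-substitute: b = ∂h/∂y = +0.01554.
Flow = −∇h = (+0.01936 east, -0.01554 north), which points southeast.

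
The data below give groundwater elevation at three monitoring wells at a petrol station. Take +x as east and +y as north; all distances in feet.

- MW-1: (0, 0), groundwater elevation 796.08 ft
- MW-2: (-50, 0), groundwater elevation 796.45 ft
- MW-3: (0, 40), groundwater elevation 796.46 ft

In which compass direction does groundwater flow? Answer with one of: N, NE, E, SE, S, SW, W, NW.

∂h/∂x = (796.45 − 796.08) / (-50 − 0) = -0.007400
∂h/∂y = (796.46 − 796.08) / (40 − 0) = +0.009500
Flow = −∇h = (+0.007400 east, -0.009500 north), which points southeast.

SE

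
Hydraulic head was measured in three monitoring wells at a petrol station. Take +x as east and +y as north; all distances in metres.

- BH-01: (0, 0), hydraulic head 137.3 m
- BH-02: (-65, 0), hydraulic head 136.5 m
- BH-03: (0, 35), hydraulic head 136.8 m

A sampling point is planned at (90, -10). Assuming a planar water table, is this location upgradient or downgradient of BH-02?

∂h/∂x = (136.5 − 137.3) / (-65 − 0) = +0.01231
∂h/∂y = (136.8 − 137.3) / (35 − 0) = -0.01429
Head at (90, -10) = 137.3 + (+0.01231)·(90) + (-0.01429)·(-10) = 138.55 m.
That is higher than the 136.5 m at BH-02, so the point is upgradient.

upgradient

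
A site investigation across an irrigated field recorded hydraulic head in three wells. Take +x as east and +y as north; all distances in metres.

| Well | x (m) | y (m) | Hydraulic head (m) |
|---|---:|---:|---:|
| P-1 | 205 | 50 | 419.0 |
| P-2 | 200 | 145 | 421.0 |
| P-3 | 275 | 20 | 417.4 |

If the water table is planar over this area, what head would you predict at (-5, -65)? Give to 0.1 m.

419.6 m

Differences from P-1: to P-2 (Δx, Δy, Δh) = (-5, 95, +2.0); to P-3 = (70, -30, -1.6).
Solve a·Δx + b·Δy = Δh: det = (-5)·(-30) − 70·95 = -6500.
∂h/∂x = [(+2.0)·(-30) − (-1.6)·95] / -6500 = -0.01415
∂h/∂y = [(-5)·(-1.6) − 70·(+2.0)] / -6500 = +0.02031
h(-5, -65) = 419.0 + (-0.01415)·(-210) + (+0.02031)·(-115) = 419.0 +2.972 -2.335 = 419.637 m.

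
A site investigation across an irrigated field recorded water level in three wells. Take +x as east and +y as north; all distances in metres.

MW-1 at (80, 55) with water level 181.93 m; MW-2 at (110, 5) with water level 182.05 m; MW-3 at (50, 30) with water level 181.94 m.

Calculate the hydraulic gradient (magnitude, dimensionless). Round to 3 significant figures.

With h = a·x + b·y + c and MW-1 as origin, the differences give:
  30·a + (-50)·b = +0.12
  (-30)·a + (-25)·b = +0.01
Eliminate b (×(-25) and ×(-50), subtract): -2250·a = -2.500 → a = ∂h/∂x = +0.001111
Back-substitute: b = ∂h/∂y = -0.001733.
|∇h| = √(0.001111² + -0.001733²) = 0.002059

0.00206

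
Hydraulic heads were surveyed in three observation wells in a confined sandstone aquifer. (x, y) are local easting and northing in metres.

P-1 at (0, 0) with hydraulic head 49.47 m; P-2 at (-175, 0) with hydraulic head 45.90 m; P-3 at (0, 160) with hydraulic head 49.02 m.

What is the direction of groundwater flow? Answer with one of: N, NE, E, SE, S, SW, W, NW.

W

∂h/∂x = (45.90 − 49.47) / (-175 − 0) = +0.02040
∂h/∂y = (49.02 − 49.47) / (160 − 0) = -0.002812
Flow = −∇h = (-0.02040 east, +0.002812 north), which points west.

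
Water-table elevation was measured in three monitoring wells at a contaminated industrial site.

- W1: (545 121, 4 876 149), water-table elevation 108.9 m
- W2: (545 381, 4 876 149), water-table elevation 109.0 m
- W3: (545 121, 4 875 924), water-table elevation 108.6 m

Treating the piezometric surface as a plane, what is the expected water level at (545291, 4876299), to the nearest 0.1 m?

∂h/∂x = (109.0 − 108.9) / (545381 − 545121) = +0.0003846
∂h/∂y = (108.6 − 108.9) / (4875924 − 4876149) = +0.001333
h(545291, 4876299) = 108.9 + (+0.0003846)·(170) + (+0.001333)·(150) = 108.9 +0.065 +0.200 = 109.165 m.

109.2 m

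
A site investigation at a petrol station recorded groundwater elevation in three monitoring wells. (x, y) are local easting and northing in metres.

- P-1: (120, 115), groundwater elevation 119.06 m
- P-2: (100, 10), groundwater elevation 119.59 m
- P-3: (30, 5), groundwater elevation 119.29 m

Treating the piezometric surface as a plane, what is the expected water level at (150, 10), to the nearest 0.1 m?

119.8 m

With h = a·x + b·y + c and P-1 as origin, the differences give:
  (-20)·a + (-105)·b = +0.53
  (-90)·a + (-110)·b = +0.23
Eliminate b (×(-110) and ×(-105), subtract): -7250·a = -34.150 → a = ∂h/∂x = +0.004710
Back-substitute: b = ∂h/∂y = -0.005945.
h(150, 10) = 119.06 + (+0.004710)·(30) + (-0.005945)·(-105) = 119.06 +0.141 +0.624 = 119.826 m.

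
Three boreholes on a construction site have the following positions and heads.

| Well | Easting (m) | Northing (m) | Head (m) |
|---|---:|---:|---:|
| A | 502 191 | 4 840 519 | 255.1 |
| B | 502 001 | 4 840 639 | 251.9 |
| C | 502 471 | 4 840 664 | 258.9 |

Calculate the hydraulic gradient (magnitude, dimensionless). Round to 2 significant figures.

With h = a·x + b·y + c and A as origin, the differences give:
  (-190)·a + 120·b = -3.2
  280·a + 145·b = +3.8
Eliminate b (×145 and ×120, subtract): -61150·a = -920.00 → a = ∂h/∂x = +0.01504
Back-substitute: b = ∂h/∂y = -0.002845.
|∇h| = √(0.01504² + -0.002845²) = 0.01531

0.015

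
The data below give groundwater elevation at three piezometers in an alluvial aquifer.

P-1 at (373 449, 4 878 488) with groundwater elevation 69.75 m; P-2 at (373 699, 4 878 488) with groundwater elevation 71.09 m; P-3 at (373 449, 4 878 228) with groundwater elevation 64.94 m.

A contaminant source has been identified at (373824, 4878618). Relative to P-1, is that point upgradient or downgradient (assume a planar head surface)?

∂h/∂x = (71.09 − 69.75) / (373699 − 373449) = +0.005360
∂h/∂y = (64.94 − 69.75) / (4878228 − 4878488) = +0.01850
Head at (373824, 4878618) = 69.75 + (+0.005360)·(375) + (+0.01850)·(130) = 74.17 m.
That is higher than the 69.75 m at P-1, so the point is upgradient.

upgradient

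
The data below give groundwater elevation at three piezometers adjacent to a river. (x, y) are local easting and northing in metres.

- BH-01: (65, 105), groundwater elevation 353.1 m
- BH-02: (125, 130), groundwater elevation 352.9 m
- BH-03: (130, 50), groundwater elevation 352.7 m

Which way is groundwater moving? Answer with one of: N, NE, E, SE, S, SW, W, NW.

Taking BH-01 as reference: BH-02−BH-01 = (60, 25, -0.2); BH-03−BH-01 = (65, -55, -0.4).
Solve a·Δx + b·Δy = Δh: det = 60·(-55) − 65·25 = -4925.
∂h/∂x = [(-0.2)·(-55) − (-0.4)·25] / -4925 = -0.004264
∂h/∂y = [60·(-0.4) − 65·(-0.2)] / -4925 = +0.002234
Flow = −∇h = (+0.004264 east, -0.002234 north), which points southeast.

SE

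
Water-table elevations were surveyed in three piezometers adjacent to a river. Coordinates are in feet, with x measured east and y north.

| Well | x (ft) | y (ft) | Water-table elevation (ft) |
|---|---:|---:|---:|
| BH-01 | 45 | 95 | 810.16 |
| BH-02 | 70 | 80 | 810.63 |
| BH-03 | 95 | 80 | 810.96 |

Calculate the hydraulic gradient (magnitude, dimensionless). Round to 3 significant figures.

Three-point gradient (reference BH-01): Δ to BH-02 = (25, -15, +0.47), Δ to BH-03 = (50, -15, +0.80).
∂h/∂x = +0.01320, ∂h/∂y = -0.009333 (det = 375).
|∇h| = √(0.01320² + -0.009333²) = 0.01617

0.0162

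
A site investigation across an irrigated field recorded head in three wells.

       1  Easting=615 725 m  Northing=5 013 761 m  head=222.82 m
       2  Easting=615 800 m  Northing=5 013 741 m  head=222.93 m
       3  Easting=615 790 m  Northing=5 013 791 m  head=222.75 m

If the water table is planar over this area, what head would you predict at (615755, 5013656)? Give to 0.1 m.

223.2 m

Taking 1 as reference: 2−1 = (75, -20, +0.11); 3−1 = (65, 30, -0.07).
Solve a·Δx + b·Δy = Δh: det = 75·30 − 65·(-20) = 3550.
∂h/∂x = [(+0.11)·30 − (-0.07)·(-20)] / 3550 = +0.0005352
∂h/∂y = [75·(-0.07) − 65·(+0.11)] / 3550 = -0.003493
h(615755, 5013656) = 222.82 + (+0.0005352)·(30) + (-0.003493)·(-105) = 222.82 +0.016 +0.367 = 223.203 m.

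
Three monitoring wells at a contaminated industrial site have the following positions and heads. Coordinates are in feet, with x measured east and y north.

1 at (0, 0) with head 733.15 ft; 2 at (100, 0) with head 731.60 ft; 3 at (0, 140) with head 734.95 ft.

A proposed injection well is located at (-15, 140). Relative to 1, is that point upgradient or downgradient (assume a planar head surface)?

upgradient

∂h/∂x = (731.60 − 733.15) / (100 − 0) = -0.01550
∂h/∂y = (734.95 − 733.15) / (140 − 0) = +0.01286
Head at (-15, 140) = 733.15 + (-0.01550)·(-15) + (+0.01286)·(140) = 735.18 ft.
That is higher than the 733.15 ft at 1, so the point is upgradient.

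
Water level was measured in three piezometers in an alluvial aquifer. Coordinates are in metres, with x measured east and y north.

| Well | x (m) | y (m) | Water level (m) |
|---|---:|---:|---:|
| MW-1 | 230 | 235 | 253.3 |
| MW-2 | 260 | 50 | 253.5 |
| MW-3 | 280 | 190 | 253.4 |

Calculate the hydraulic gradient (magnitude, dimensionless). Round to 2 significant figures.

Taking MW-1 as reference: MW-2−MW-1 = (30, -185, +0.2); MW-3−MW-1 = (50, -45, +0.1).
Solve a·Δx + b·Δy = Δh: det = 30·(-45) − 50·(-185) = 7900.
∂h/∂x = [(+0.2)·(-45) − (+0.1)·(-185)] / 7900 = +0.001203
∂h/∂y = [30·(+0.1) − 50·(+0.2)] / 7900 = -0.0008861
|∇h| = √(0.001203² + -0.0008861²) = 0.001494

0.0015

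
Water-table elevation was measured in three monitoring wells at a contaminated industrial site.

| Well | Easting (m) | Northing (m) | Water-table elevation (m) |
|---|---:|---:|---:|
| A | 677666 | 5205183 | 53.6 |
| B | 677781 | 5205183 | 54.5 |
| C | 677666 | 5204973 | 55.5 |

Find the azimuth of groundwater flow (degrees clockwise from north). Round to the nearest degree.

∂h/∂x = (54.5 − 53.6) / (677781 − 677666) = +0.007826
∂h/∂y = (55.5 − 53.6) / (5204973 − 5205183) = -0.009048
Flow direction (−∇h) has components (-0.007826 E, +0.009048 N).
Azimuth = atan2(E, N) = atan2(-0.007826, +0.009048) = 319.1° ≈ 319°.

319°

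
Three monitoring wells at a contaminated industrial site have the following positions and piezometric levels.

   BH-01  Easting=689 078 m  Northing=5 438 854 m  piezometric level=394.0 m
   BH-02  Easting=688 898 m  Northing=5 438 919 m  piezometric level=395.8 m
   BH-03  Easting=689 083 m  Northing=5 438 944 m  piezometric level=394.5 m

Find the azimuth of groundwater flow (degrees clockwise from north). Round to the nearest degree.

127°

Differences from BH-01: to BH-02 (Δx, Δy, Δh) = (-180, 65, +1.8); to BH-03 = (5, 90, +0.5).
Solve a·Δx + b·Δy = Δh: det = (-180)·90 − 5·65 = -16525.
∂h/∂x = [(+1.8)·90 − (+0.5)·65] / -16525 = -0.007837
∂h/∂y = [(-180)·(+0.5) − 5·(+1.8)] / -16525 = +0.005991
Flow direction (−∇h) has components (+0.007837 E, -0.005991 N).
Azimuth = atan2(E, N) = atan2(+0.007837, -0.005991) = 127.4° ≈ 127°.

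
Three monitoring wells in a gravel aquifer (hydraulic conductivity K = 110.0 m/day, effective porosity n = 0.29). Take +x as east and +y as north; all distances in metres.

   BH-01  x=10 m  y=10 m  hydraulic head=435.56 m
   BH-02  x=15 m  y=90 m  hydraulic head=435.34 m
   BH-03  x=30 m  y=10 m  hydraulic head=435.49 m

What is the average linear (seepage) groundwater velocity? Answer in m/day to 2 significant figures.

With h = a·x + b·y + c and BH-01 as origin, the differences give:
  5·a + 80·b = -0.22
  20·a + 0·b = -0.07
Eliminate b (×0 and ×80, subtract): -1600·a = 5.600 → a = ∂h/∂x = -0.003500
Back-substitute: b = ∂h/∂y = -0.002531.
|∇h| = √(-0.003500² + -0.002531²) = 0.004319
Seepage velocity v = K·i/n = 110.0 × 0.004319 / 0.29 = 1.638 m/day.

1.6 m/day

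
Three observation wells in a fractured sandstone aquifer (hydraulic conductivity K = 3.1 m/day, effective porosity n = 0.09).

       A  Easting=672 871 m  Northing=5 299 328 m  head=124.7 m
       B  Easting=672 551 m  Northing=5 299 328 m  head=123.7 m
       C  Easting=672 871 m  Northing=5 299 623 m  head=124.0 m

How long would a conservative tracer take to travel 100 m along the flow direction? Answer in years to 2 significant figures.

∂h/∂x = (123.7 − 124.7) / (672551 − 672871) = +0.003125
∂h/∂y = (124.0 − 124.7) / (5299623 − 5299328) = -0.002373
|∇h| = √(0.003125² + -0.002373²) = 0.003924
Seepage velocity v = K·i/n = 3.1 × 0.003924 / 0.09 = 0.1352 m/day.
t = 100 / 0.1352 = 739.6 days = 2.02 years.

2.0 years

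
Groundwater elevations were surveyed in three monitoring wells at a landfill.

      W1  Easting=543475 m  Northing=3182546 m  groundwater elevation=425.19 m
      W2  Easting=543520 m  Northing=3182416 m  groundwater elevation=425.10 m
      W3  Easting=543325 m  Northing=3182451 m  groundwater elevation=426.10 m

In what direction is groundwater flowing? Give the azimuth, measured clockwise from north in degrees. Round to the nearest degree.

With h = a·x + b·y + c and W1 as origin, the differences give:
  45·a + (-130)·b = -0.09
  (-150)·a + (-95)·b = +0.91
Eliminate b (×(-95) and ×(-130), subtract): -23775·a = 126.850 → a = ∂h/∂x = -0.005335
Back-substitute: b = ∂h/∂y = -0.001155.
Flow direction (−∇h) has components (+0.005335 E, +0.001155 N).
Azimuth = atan2(E, N) = atan2(+0.005335, +0.001155) = 77.8° ≈ 078°.

078°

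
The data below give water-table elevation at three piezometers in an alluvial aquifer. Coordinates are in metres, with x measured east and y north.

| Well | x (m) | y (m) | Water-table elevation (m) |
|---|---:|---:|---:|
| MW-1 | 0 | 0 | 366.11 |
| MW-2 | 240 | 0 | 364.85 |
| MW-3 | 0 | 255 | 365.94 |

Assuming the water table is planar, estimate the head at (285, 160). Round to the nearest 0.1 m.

∂h/∂x = (364.85 − 366.11) / (240 − 0) = -0.005250
∂h/∂y = (365.94 − 366.11) / (255 − 0) = -0.0006667
h(285, 160) = 366.11 + (-0.005250)·(285) + (-0.0006667)·(160) = 366.11 -1.496 -0.107 = 364.507 m.

364.5 m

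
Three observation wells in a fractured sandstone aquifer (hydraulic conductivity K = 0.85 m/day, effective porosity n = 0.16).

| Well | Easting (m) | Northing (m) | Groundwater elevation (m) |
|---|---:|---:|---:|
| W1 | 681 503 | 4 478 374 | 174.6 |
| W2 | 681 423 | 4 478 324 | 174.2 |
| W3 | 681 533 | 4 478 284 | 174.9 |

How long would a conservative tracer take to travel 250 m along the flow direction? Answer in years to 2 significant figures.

With h = a·x + b·y + c and W1 as origin, the differences give:
  (-80)·a + (-50)·b = -0.4
  30·a + (-90)·b = +0.3
Eliminate b (×(-90) and ×(-50), subtract): 8700·a = 51.00 → a = ∂h/∂x = +0.005862
Back-substitute: b = ∂h/∂y = -0.001379.
|∇h| = √(0.005862² + -0.001379²) = 0.006022
Seepage velocity v = K·i/n = 0.85 × 0.006022 / 0.16 = 0.03199 m/day.
t = 250 / 0.03199 = 7815 days = 21.4 years.

21 years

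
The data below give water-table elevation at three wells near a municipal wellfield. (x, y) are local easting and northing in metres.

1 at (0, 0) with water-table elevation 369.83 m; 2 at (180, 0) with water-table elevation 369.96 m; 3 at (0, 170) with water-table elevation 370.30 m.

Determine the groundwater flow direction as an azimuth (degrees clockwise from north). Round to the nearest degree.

∂h/∂x = (369.96 − 369.83) / (180 − 0) = +0.0007222
∂h/∂y = (370.30 − 369.83) / (170 − 0) = +0.002765
Flow direction (−∇h) has components (-0.0007222 E, -0.002765 N).
Azimuth = atan2(E, N) = atan2(-0.0007222, -0.002765) = 194.6° ≈ 195°.

195°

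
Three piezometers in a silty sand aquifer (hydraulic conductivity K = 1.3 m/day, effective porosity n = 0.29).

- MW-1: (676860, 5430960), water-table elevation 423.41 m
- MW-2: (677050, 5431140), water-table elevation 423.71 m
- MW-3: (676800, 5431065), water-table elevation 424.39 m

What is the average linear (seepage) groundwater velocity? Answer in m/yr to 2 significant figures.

Differences from MW-1: to MW-2 (Δx, Δy, Δh) = (190, 180, +0.30); to MW-3 = (-60, 105, +0.98).
Solve a·Δx + b·Δy = Δh: det = 190·105 − (-60)·180 = 30750.
∂h/∂x = [(+0.30)·105 − (+0.98)·180] / 30750 = -0.004712
∂h/∂y = [190·(+0.98) − (-60)·(+0.30)] / 30750 = +0.006641
|∇h| = √(-0.004712² + 0.006641²) = 0.008143
Seepage velocity v = K·i/n = 1.3 × 0.008143 / 0.29 = 0.0365 m/day = 13.33 m/yr.

13 m/yr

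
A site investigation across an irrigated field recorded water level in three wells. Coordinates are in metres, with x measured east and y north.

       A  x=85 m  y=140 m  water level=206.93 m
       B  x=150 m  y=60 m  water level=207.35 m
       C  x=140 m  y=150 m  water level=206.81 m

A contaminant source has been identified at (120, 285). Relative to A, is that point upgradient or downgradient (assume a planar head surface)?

With h = a·x + b·y + c and A as origin, the differences give:
  65·a + (-80)·b = +0.42
  55·a + 10·b = -0.12
Eliminate b (×10 and ×(-80), subtract): 5050·a = -5.400 → a = ∂h/∂x = -0.001069
Back-substitute: b = ∂h/∂y = -0.006119.
Head at (120, 285) = 206.93 + (-0.001069)·(35) + (-0.006119)·(145) = 206.01 m.
That is lower than the 206.93 m at A, so the point is downgradient.

downgradient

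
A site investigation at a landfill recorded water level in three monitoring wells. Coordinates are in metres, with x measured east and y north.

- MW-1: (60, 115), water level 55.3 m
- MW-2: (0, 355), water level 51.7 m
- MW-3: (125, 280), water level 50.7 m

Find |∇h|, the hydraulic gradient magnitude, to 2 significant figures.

With h = a·x + b·y + c and MW-1 as origin, the differences give:
  (-60)·a + 240·b = -3.6
  65·a + 165·b = -4.6
Eliminate b (×165 and ×240, subtract): -25500·a = 510.00 → a = ∂h/∂x = -0.02000
Back-substitute: b = ∂h/∂y = -0.02000.
|∇h| = √(-0.02000² + -0.02000²) = 0.02828

0.028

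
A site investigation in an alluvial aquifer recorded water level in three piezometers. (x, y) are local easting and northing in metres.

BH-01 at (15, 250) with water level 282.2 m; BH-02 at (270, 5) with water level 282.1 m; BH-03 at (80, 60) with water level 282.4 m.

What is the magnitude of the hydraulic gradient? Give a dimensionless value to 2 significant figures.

With h = a·x + b·y + c and BH-01 as origin, the differences give:
  255·a + (-245)·b = -0.1
  65·a + (-190)·b = +0.2
Eliminate b (×(-190) and ×(-245), subtract): -32525·a = 68.00 → a = ∂h/∂x = -0.002091
Back-substitute: b = ∂h/∂y = -0.001768.
|∇h| = √(-0.002091² + -0.001768²) = 0.002738

0.0027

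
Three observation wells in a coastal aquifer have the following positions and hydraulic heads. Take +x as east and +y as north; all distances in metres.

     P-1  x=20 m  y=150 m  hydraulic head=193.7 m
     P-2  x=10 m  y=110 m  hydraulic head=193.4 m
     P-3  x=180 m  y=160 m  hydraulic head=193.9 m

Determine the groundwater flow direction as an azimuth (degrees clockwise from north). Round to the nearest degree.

Differences from P-1: to P-2 (Δx, Δy, Δh) = (-10, -40, -0.3); to P-3 = (160, 10, +0.2).
Solve a·Δx + b·Δy = Δh: det = (-10)·10 − 160·(-40) = 6300.
∂h/∂x = [(-0.3)·10 − (+0.2)·(-40)] / 6300 = +0.0007937
∂h/∂y = [(-10)·(+0.2) − 160·(-0.3)] / 6300 = +0.007302
Flow direction (−∇h) has components (-0.0007937 E, -0.007302 N).
Azimuth = atan2(E, N) = atan2(-0.0007937, -0.007302) = 186.2° ≈ 186°.

186°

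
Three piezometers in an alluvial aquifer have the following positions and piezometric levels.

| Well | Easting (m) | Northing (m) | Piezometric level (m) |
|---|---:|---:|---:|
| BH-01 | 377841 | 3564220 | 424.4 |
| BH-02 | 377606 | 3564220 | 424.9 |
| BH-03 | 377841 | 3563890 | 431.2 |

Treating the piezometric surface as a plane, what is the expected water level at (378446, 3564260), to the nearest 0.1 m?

422.3 m

∂h/∂x = (424.9 − 424.4) / (377606 − 377841) = -0.002128
∂h/∂y = (431.2 − 424.4) / (3563890 − 3564220) = -0.02061
h(378446, 3564260) = 424.4 + (-0.002128)·(605) + (-0.02061)·(40) = 424.4 -1.287 -0.824 = 422.289 m.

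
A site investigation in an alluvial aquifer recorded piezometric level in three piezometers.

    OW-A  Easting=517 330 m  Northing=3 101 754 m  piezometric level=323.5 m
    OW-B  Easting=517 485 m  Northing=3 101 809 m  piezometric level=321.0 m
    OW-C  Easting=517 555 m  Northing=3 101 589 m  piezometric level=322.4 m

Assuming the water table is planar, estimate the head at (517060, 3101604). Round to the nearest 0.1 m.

Three-point gradient (reference OW-A): Δ to OW-B = (155, 55, -2.5), Δ to OW-C = (225, -165, -1.1).
∂h/∂x = -0.01246, ∂h/∂y = -0.01033 (det = -37950).
h(517060, 3101604) = 323.5 + (-0.01246)·(-270) + (-0.01033)·(-150) = 323.5 +3.365 +1.549 = 328.415 m.

328.4 m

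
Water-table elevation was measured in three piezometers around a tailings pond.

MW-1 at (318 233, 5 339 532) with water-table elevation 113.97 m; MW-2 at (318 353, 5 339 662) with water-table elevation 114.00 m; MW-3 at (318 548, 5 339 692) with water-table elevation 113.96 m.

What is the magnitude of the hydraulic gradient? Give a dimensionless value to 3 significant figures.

0.000564

Taking MW-1 as reference: MW-2−MW-1 = (120, 130, +0.03); MW-3−MW-1 = (315, 160, -0.01).
Solve a·Δx + b·Δy = Δh: det = 120·160 − 315·130 = -21750.
∂h/∂x = [(+0.03)·160 − (-0.01)·130] / -21750 = -0.0002805
∂h/∂y = [120·(-0.01) − 315·(+0.03)] / -21750 = +0.0004897
|∇h| = √(-0.0002805² + 0.0004897²) = 0.0005643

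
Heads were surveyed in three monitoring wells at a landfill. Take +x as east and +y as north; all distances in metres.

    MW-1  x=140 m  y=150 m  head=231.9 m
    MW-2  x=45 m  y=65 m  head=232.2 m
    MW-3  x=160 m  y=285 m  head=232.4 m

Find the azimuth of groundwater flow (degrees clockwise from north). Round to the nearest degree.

123°

With h = a·x + b·y + c and MW-1 as origin, the differences give:
  (-95)·a + (-85)·b = +0.3
  20·a + 135·b = +0.5
Eliminate b (×135 and ×(-85), subtract): -11125·a = 83.00 → a = ∂h/∂x = -0.007461
Back-substitute: b = ∂h/∂y = +0.004809.
Flow direction (−∇h) has components (+0.007461 E, -0.004809 N).
Azimuth = atan2(E, N) = atan2(+0.007461, -0.004809) = 122.8° ≈ 123°.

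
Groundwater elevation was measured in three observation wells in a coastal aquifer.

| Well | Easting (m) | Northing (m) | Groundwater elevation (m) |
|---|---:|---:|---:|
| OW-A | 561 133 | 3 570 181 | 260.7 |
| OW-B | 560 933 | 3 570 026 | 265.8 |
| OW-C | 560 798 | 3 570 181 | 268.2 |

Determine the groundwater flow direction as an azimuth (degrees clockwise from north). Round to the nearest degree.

Three-point gradient (reference OW-A): Δ to OW-B = (-200, -155, +5.1), Δ to OW-C = (-335, 0, +7.5).
∂h/∂x = -0.02239, ∂h/∂y = -0.004015 (det = -51925).
Flow direction (−∇h) has components (+0.02239 E, +0.004015 N).
Azimuth = atan2(E, N) = atan2(+0.02239, +0.004015) = 79.8° ≈ 080°.

080°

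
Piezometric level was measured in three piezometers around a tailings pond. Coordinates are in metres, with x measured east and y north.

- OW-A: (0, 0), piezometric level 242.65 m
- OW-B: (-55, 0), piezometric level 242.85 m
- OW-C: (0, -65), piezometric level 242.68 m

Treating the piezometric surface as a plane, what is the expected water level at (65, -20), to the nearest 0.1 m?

242.4 m

∂h/∂x = (242.85 − 242.65) / (-55 − 0) = -0.003636
∂h/∂y = (242.68 − 242.65) / (-65 − 0) = -0.0004615
h(65, -20) = 242.65 + (-0.003636)·(65) + (-0.0004615)·(-20) = 242.65 -0.236 +0.009 = 242.423 m.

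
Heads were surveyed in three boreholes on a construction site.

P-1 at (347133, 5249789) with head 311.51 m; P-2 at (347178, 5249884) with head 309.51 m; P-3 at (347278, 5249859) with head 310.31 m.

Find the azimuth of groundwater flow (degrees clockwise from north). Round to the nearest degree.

354°

Differences from P-1: to P-2 (Δx, Δy, Δh) = (45, 95, -2.00); to P-3 = (145, 70, -1.20).
Determinant of the coordinate differences = 45·70 − 145·95 = -10625.
∂h/∂x = [(-2.00)·70 − (-1.20)·95] / -10625 = +0.002447
∂h/∂y = [45·(-1.20) − 145·(-2.00)] / -10625 = -0.02221
Flow direction (−∇h) has components (-0.002447 E, +0.02221 N).
Azimuth = atan2(E, N) = atan2(-0.002447, +0.02221) = 353.7° ≈ 354°.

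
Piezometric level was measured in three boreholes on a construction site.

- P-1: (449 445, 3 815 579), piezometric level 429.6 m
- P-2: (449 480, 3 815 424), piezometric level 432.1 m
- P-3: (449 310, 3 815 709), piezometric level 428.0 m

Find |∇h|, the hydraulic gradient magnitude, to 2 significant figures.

0.018

Taking P-1 as reference: P-2−P-1 = (35, -155, +2.5); P-3−P-1 = (-135, 130, -1.6).
Solve a·Δx + b·Δy = Δh: det = 35·130 − (-135)·(-155) = -16375.
∂h/∂x = [(+2.5)·130 − (-1.6)·(-155)] / -16375 = -0.004702
∂h/∂y = [35·(-1.6) − (-135)·(+2.5)] / -16375 = -0.01719
|∇h| = √(-0.004702² + -0.01719²) = 0.01782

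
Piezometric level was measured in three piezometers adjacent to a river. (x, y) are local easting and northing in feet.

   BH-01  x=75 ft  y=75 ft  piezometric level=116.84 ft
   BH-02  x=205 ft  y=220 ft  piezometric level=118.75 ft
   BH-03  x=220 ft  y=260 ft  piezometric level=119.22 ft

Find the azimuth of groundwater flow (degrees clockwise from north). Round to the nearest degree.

With h = a·x + b·y + c and BH-01 as origin, the differences give:
  130·a + 145·b = +1.91
  145·a + 185·b = +2.38
Eliminate b (×185 and ×145, subtract): 3025·a = 8.250 → a = ∂h/∂x = +0.002727
Back-substitute: b = ∂h/∂y = +0.01073.
Flow direction (−∇h) has components (-0.002727 E, -0.01073 N).
Azimuth = atan2(E, N) = atan2(-0.002727, -0.01073) = 194.3° ≈ 194°.

194°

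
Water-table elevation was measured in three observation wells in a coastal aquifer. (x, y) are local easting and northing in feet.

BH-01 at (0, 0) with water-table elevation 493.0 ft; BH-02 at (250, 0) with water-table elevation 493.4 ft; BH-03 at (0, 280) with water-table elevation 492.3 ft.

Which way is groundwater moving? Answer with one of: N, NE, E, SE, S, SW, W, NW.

∂h/∂x = (493.4 − 493.0) / (250 − 0) = +0.001600
∂h/∂y = (492.3 − 493.0) / (280 − 0) = -0.002500
Flow = −∇h = (-0.001600 east, +0.002500 north), which points northwest.

NW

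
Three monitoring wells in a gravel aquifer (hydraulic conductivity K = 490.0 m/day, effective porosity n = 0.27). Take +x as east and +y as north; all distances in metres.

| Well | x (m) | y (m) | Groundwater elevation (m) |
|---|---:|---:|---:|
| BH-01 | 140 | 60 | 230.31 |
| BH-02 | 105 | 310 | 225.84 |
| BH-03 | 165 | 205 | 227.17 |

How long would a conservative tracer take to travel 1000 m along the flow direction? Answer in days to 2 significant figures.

24 days

Differences from BH-01: to BH-02 (Δx, Δy, Δh) = (-35, 250, -4.47); to BH-03 = (25, 145, -3.14).
Determinant of the coordinate differences = (-35)·145 − 25·250 = -11325.
∂h/∂x = [(-4.47)·145 − (-3.14)·250] / -11325 = -0.01208
∂h/∂y = [(-35)·(-3.14) − 25·(-4.47)] / -11325 = -0.01957
|∇h| = √(-0.01208² + -0.01957²) = 0.023
Seepage velocity v = K·i/n = 490.0 × 0.023 / 0.27 = 41.74 m/day.
t = 1000 / 41.74 = 23.96 days.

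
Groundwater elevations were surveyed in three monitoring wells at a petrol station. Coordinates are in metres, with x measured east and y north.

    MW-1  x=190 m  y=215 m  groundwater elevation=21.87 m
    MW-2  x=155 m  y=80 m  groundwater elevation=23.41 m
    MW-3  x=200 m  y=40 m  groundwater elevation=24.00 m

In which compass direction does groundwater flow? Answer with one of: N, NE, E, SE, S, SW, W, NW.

Taking MW-1 as reference: MW-2−MW-1 = (-35, -135, +1.54); MW-3−MW-1 = (10, -175, +2.13).
Determinant of the coordinate differences = (-35)·(-175) − 10·(-135) = 7475.
∂h/∂x = [(+1.54)·(-175) − (+2.13)·(-135)] / 7475 = +0.002415
∂h/∂y = [(-35)·(+2.13) − 10·(+1.54)] / 7475 = -0.01203
Flow = −∇h = (-0.002415 east, +0.01203 north), which points north.

N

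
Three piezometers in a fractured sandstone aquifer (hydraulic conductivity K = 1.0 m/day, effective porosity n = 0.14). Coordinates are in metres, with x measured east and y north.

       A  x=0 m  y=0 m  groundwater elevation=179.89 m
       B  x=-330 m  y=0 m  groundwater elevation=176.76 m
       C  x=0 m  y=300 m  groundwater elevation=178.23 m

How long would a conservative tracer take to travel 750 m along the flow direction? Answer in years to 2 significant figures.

26 years

∂h/∂x = (176.76 − 179.89) / (-330 − 0) = +0.009485
∂h/∂y = (178.23 − 179.89) / (300 − 0) = -0.005533
|∇h| = √(0.009485² + -0.005533²) = 0.01098
Seepage velocity v = K·i/n = 1.0 × 0.01098 / 0.14 = 0.07843 m/day.
t = 750 / 0.07843 = 9563 days = 26.2 years.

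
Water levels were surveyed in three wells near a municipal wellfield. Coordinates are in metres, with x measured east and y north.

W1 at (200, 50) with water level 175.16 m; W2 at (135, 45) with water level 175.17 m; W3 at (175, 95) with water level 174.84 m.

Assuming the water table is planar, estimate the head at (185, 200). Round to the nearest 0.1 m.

Taking W1 as reference: W2−W1 = (-65, -5, +0.01); W3−W1 = (-25, 45, -0.32).
Solve a·Δx + b·Δy = Δh: det = (-65)·45 − (-25)·(-5) = -3050.
∂h/∂x = [(+0.01)·45 − (-0.32)·(-5)] / -3050 = +0.0003770
∂h/∂y = [(-65)·(-0.32) − (-25)·(+0.01)] / -3050 = -0.006902
h(185, 200) = 175.16 + (+0.0003770)·(-15) + (-0.006902)·(150) = 175.16 -0.006 -1.035 = 174.119 m.

174.1 m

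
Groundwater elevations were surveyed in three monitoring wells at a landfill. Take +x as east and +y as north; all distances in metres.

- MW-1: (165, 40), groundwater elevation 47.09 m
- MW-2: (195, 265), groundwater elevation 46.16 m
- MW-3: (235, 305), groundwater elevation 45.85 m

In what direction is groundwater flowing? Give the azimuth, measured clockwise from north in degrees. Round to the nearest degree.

With h = a·x + b·y + c and MW-1 as origin, the differences give:
  30·a + 225·b = -0.93
  70·a + 265·b = -1.24
Eliminate b (×265 and ×225, subtract): -7800·a = 32.550 → a = ∂h/∂x = -0.004173
Back-substitute: b = ∂h/∂y = -0.003577.
Flow direction (−∇h) has components (+0.004173 E, +0.003577 N).
Azimuth = atan2(E, N) = atan2(+0.004173, +0.003577) = 49.4° ≈ 049°.

049°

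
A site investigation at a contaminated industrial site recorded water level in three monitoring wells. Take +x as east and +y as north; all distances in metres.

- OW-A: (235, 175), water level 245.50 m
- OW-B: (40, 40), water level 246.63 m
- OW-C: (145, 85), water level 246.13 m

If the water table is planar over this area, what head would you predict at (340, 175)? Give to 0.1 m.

Differences from OW-A: to OW-B (Δx, Δy, Δh) = (-195, -135, +1.13); to OW-C = (-90, -90, +0.63).
Determinant of the coordinate differences = (-195)·(-90) − (-90)·(-135) = 5400.
∂h/∂x = [(+1.13)·(-90) − (+0.63)·(-135)] / 5400 = -0.003083
∂h/∂y = [(-195)·(+0.63) − (-90)·(+1.13)] / 5400 = -0.003917
h(340, 175) = 245.50 + (-0.003083)·(105) + (-0.003917)·(0) = 245.50 -0.324 -0.000 = 245.176 m.

245.2 m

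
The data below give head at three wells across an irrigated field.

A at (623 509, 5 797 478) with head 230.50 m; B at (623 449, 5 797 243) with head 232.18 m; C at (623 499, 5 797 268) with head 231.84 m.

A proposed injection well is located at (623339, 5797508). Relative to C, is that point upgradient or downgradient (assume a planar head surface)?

downgradient

Differences from A: to B (Δx, Δy, Δh) = (-60, -235, +1.68); to C = (-10, -210, +1.34).
Determinant of the coordinate differences = (-60)·(-210) − (-10)·(-235) = 10250.
∂h/∂x = [(+1.68)·(-210) − (+1.34)·(-235)] / 10250 = -0.003698
∂h/∂y = [(-60)·(+1.34) − (-10)·(+1.68)] / 10250 = -0.006205
Head at (623339, 5797508) = 230.50 + (-0.003698)·(-170) + (-0.006205)·(30) = 230.94 m.
That is lower than the 231.84 m at C, so the point is downgradient.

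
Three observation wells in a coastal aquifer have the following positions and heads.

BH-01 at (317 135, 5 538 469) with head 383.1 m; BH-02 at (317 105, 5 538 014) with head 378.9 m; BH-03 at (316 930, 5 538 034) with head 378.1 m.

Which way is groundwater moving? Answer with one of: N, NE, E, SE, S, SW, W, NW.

SW

With h = a·x + b·y + c and BH-01 as origin, the differences give:
  (-30)·a + (-455)·b = -4.2
  (-205)·a + (-435)·b = -5.0
Eliminate b (×(-435) and ×(-455), subtract): -80225·a = -448.00 → a = ∂h/∂x = +0.005584
Back-substitute: b = ∂h/∂y = +0.008863.
Flow = −∇h = (-0.005584 east, -0.008863 north), which points southwest.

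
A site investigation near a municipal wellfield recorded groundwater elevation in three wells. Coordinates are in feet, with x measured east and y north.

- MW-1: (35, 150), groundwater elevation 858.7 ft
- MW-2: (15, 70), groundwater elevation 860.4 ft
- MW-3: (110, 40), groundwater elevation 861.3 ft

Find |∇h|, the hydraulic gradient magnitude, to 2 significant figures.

0.022

Differences from MW-1: to MW-2 (Δx, Δy, Δh) = (-20, -80, +1.7); to MW-3 = (75, -110, +2.6).
Determinant of the coordinate differences = (-20)·(-110) − 75·(-80) = 8200.
∂h/∂x = [(+1.7)·(-110) − (+2.6)·(-80)] / 8200 = +0.002561
∂h/∂y = [(-20)·(+2.6) − 75·(+1.7)] / 8200 = -0.02189
|∇h| = √(0.002561² + -0.02189²) = 0.02204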